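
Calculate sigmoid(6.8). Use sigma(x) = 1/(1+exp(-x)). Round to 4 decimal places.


sigma(6.8) = 1/(1+e^(-6.8)) = 1/(1+0.001114) = 1/1.001114 = 0.9989.

0.9989


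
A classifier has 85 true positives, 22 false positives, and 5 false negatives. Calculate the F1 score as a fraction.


Precision = 85/107 = 85/107. Recall = 85/90 = 17/18. F1 = 2*P*R/(P+R) = 170/197.

170/197


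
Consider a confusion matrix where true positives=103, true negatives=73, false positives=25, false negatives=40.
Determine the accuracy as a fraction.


Accuracy = (TP + TN) / (TP + TN + FP + FN) = (103 + 73) / 241 = 176/241.

176/241


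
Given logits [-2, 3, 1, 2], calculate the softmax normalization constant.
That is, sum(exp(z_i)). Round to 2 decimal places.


Denom = e^-2=0.1353 + e^3=20.0855 + e^1=2.7183 + e^2=7.3891. Sum = 30.3282, which rounds to 30.33.

30.33


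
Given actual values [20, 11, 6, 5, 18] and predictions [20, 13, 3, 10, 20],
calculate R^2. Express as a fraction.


Mean(y) = 12. SS_res = 42. SS_tot = 186. R^2 = 1 - 42/(186) = 24/31.

24/31


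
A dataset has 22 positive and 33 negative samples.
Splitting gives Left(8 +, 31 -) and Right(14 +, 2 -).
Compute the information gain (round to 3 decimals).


H(parent) = 0.9710. H(left) = 0.7321, H(right) = 0.5436. Weighted = (39/55)*0.7321 + (16/55)*0.5436 = 0.6773. IG = 0.9710 - 0.6773 = 0.2937, which rounds to 0.294.

0.294


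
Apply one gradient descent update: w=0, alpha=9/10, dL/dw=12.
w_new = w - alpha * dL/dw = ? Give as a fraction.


w_new = 0 - 9/10 * 12 = 0 - 54/5 = -54/5.

-54/5


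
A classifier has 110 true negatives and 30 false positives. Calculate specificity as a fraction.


Specificity = TN / (TN + FP) = 110 / 140 = 11/14.

11/14


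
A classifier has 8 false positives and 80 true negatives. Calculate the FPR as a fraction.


FPR = FP / (FP + TN) = 8 / 88 = 1/11.

1/11


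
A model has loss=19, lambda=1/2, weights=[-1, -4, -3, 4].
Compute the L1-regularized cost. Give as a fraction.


L1 norm = sum(|w|) = 12. J = 19 + 1/2 * 12 = 25.

25


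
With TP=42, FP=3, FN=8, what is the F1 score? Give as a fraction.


Precision = 42/45 = 14/15. Recall = 42/50 = 21/25. F1 = 2*P*R/(P+R) = 84/95.

84/95


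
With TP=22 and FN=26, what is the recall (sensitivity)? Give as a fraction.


Recall = TP / (TP + FN) = 22 / 48 = 11/24.

11/24


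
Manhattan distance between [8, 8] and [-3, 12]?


d = sum of absolute differences: |8--3|=11 + |8-12|=4 = 15.

15


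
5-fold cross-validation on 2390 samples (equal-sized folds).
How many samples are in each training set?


Each validation fold has 2390/5 = 478 samples. Training set = 2390 - 478 = 1912.

1912


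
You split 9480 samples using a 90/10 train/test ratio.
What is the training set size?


Test set = 9480 * 10% = 948. Training set = 9480 - 948 = 8532.

8532


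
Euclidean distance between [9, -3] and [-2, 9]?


d = sqrt(sum of squared differences). (9--2)^2=121, (-3-9)^2=144. Sum = 265.

sqrt(265)


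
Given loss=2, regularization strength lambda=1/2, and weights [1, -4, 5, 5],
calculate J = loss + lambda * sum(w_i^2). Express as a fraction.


L2 sq norm = sum(w^2) = 67. J = 2 + 1/2 * 67 = 71/2.

71/2


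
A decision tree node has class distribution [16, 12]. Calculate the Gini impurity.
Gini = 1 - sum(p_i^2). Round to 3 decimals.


Total = 28. Proportions: 16/28, 12/28. sum(p_i^2) = 0.5102. Gini = 1 - 0.5102 = 0.4898, which rounds to 0.490.

0.490


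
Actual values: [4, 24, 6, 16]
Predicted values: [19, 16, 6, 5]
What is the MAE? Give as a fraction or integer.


MAE = (1/4) * (|4-19|=15 + |24-16|=8 + |6-6|=0 + |16-5|=11). Sum = 34. MAE = 17/2.

17/2


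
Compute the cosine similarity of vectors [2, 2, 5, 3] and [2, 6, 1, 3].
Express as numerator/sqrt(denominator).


dot = 30. |a|^2 = 42, |b|^2 = 50. cos = 30/sqrt(2100).

30/sqrt(2100)


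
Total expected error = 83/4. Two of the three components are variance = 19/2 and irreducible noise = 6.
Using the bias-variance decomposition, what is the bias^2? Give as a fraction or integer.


Total error = bias^2 + variance + irreducible noise. So bias^2 = 83/4 - 19/2 - 6 = 21/4.

21/4


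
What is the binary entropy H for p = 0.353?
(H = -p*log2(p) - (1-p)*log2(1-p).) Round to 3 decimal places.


H = -0.353*log2(0.353) - 0.647*log2(0.647) = 0.937.

0.937


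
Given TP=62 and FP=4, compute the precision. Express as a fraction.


Precision = TP / (TP + FP) = 62 / 66 = 31/33.

31/33


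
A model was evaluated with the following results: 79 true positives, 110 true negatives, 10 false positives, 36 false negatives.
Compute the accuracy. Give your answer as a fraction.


Accuracy = (TP + TN) / (TP + TN + FP + FN) = (79 + 110) / 235 = 189/235.

189/235


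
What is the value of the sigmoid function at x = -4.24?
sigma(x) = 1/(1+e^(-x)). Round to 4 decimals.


sigma(-4.24) = 1/(1+e^(4.24)) = 1/(1+69.407852) = 1/70.407852 = 0.0142.

0.0142


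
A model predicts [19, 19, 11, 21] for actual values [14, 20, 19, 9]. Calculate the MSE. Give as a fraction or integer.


MSE = (1/4) * ((14-19)^2=25 + (20-19)^2=1 + (19-11)^2=64 + (9-21)^2=144). Sum = 234. MSE = 117/2.

117/2


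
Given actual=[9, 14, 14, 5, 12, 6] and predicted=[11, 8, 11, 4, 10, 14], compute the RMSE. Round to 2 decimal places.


MSE = 19.6667. RMSE = sqrt(19.6667) = 4.43.

4.43


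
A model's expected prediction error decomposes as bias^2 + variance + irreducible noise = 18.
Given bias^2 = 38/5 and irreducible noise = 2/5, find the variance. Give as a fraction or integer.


Total error = bias^2 + variance + irreducible noise. So variance = 18 - 38/5 - 2/5 = 10.

10


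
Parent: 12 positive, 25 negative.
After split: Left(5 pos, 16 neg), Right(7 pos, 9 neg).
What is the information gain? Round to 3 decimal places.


H(parent) = 0.9090. H(left) = 0.7919, H(right) = 0.9887. Weighted = (21/37)*0.7919 + (16/37)*0.9887 = 0.8770. IG = 0.9090 - 0.8770 = 0.0320, which rounds to 0.032.

0.032


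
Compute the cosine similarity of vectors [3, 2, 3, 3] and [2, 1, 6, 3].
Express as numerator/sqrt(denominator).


dot = 35. |a|^2 = 31, |b|^2 = 50. cos = 35/sqrt(1550).

35/sqrt(1550)


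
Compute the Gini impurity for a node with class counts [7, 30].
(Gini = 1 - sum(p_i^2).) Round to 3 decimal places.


Total = 37. Proportions: 7/37, 30/37. sum(p_i^2) = 0.6932. Gini = 1 - 0.6932 = 0.3068, which rounds to 0.307.

0.307


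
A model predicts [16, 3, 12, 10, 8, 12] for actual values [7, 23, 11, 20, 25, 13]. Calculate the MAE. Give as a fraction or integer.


MAE = (1/6) * (|7-16|=9 + |23-3|=20 + |11-12|=1 + |20-10|=10 + |25-8|=17 + |13-12|=1). Sum = 58. MAE = 29/3.

29/3


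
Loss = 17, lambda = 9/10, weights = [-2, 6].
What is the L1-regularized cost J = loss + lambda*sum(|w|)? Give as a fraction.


L1 norm = sum(|w|) = 8. J = 17 + 9/10 * 8 = 121/5.

121/5


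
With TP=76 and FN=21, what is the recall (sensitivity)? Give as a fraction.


Recall = TP / (TP + FN) = 76 / 97 = 76/97.

76/97


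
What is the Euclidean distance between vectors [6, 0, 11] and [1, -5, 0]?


d = sqrt(sum of squared differences). (6-1)^2=25, (0--5)^2=25, (11-0)^2=121. Sum = 171.

sqrt(171)


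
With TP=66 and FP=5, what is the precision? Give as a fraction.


Precision = TP / (TP + FP) = 66 / 71 = 66/71.

66/71


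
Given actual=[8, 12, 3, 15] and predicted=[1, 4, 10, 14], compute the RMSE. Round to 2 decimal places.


MSE = 40.7500. RMSE = sqrt(40.7500) = 6.38.

6.38


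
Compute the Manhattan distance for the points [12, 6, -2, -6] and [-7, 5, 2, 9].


d = sum of absolute differences: |12--7|=19 + |6-5|=1 + |-2-2|=4 + |-6-9|=15 = 39.

39


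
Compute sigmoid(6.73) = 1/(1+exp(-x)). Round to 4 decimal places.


sigma(6.73) = 1/(1+e^(-6.73)) = 1/(1+0.001195) = 1/1.001195 = 0.9988.

0.9988


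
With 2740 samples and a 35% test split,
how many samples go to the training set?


Test set = 2740 * 35% = 959. Training set = 2740 - 959 = 1781.

1781


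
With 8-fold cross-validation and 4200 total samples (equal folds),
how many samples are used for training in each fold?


Each validation fold has 4200/8 = 525 samples. Training set = 4200 - 525 = 3675.

3675


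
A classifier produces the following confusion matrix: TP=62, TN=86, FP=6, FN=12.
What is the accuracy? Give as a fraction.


Accuracy = (TP + TN) / (TP + TN + FP + FN) = (62 + 86) / 166 = 74/83.

74/83


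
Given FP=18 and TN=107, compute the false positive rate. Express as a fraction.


FPR = FP / (FP + TN) = 18 / 125 = 18/125.

18/125


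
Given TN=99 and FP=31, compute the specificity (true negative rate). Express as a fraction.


Specificity = TN / (TN + FP) = 99 / 130 = 99/130.

99/130


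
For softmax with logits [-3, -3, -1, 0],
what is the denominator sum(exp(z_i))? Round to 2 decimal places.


Denom = e^-3=0.0498 + e^-3=0.0498 + e^-1=0.3679 + e^0=1.0000. Sum = 1.4675, which rounds to 1.47.

1.47


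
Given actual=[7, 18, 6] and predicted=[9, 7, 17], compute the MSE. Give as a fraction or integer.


MSE = (1/3) * ((7-9)^2=4 + (18-7)^2=121 + (6-17)^2=121). Sum = 246. MSE = 82.

82


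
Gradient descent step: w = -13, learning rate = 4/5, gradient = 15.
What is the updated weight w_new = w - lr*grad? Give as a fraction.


w_new = -13 - 4/5 * 15 = -13 - 12 = -25.

-25


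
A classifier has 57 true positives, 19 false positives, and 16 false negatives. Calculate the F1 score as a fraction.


Precision = 57/76 = 3/4. Recall = 57/73 = 57/73. F1 = 2*P*R/(P+R) = 114/149.

114/149


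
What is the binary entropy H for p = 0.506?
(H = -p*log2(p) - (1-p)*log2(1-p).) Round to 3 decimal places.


H = -0.506*log2(0.506) - 0.494*log2(0.494) = 1.000.

1.000


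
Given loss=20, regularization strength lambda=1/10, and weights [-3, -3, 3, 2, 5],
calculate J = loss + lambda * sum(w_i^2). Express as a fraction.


L2 sq norm = sum(w^2) = 56. J = 20 + 1/10 * 56 = 128/5.

128/5


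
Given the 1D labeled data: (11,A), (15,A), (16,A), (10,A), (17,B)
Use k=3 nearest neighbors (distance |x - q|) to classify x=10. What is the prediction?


Distances: |11-10|=1, |15-10|=5, |16-10|=6, |10-10|=0, |17-10|=7. 3 nearest: (10,A), (11,A), (15,A). Counts: {'A': 3}. Majority class: A.

A


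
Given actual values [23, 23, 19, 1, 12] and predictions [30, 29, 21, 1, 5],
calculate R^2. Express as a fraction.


Mean(y) = 78/5. SS_res = 138. SS_tot = 1736/5. R^2 = 1 - 138/(1736/5) = 523/868.

523/868


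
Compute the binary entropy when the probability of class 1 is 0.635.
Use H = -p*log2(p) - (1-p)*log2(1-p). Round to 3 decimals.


H = -0.635*log2(0.635) - 0.365*log2(0.365) = 0.947.

0.947


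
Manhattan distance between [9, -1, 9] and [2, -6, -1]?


d = sum of absolute differences: |9-2|=7 + |-1--6|=5 + |9--1|=10 = 22.

22


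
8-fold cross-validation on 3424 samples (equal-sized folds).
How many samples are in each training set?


Each validation fold has 3424/8 = 428 samples. Training set = 3424 - 428 = 2996.

2996


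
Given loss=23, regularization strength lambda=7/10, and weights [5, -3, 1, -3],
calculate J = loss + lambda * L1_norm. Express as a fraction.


L1 norm = sum(|w|) = 12. J = 23 + 7/10 * 12 = 157/5.

157/5


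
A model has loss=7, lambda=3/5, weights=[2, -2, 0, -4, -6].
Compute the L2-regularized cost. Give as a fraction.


L2 sq norm = sum(w^2) = 60. J = 7 + 3/5 * 60 = 43.

43


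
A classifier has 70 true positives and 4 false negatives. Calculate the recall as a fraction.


Recall = TP / (TP + FN) = 70 / 74 = 35/37.

35/37


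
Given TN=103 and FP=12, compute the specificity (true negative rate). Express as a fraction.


Specificity = TN / (TN + FP) = 103 / 115 = 103/115.

103/115


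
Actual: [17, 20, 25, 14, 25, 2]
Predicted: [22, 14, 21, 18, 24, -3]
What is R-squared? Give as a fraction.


Mean(y) = 103/6. SS_res = 119. SS_tot = 2225/6. R^2 = 1 - 119/(2225/6) = 1511/2225.

1511/2225


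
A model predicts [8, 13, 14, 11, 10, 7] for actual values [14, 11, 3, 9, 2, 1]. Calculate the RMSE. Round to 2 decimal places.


MSE = 44.1667. RMSE = sqrt(44.1667) = 6.65.

6.65


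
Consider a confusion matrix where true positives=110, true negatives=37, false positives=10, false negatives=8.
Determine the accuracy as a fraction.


Accuracy = (TP + TN) / (TP + TN + FP + FN) = (110 + 37) / 165 = 49/55.

49/55


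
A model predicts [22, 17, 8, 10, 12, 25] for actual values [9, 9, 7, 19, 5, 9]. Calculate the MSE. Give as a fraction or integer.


MSE = (1/6) * ((9-22)^2=169 + (9-17)^2=64 + (7-8)^2=1 + (19-10)^2=81 + (5-12)^2=49 + (9-25)^2=256). Sum = 620. MSE = 310/3.

310/3


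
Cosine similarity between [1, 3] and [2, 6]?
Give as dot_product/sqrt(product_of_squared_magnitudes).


dot = 20. |a|^2 = 10, |b|^2 = 40. cos = 20/sqrt(400).

20/sqrt(400)


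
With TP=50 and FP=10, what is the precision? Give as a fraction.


Precision = TP / (TP + FP) = 50 / 60 = 5/6.

5/6


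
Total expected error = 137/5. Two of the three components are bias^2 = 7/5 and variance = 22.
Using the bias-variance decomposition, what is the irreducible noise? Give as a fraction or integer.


Total error = bias^2 + variance + irreducible noise. So irreducible noise = 137/5 - 7/5 - 22 = 4.

4


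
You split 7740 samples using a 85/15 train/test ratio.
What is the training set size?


Test set = 7740 * 15% = 1161. Training set = 7740 - 1161 = 6579.

6579


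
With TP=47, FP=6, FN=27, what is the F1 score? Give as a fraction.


Precision = 47/53 = 47/53. Recall = 47/74 = 47/74. F1 = 2*P*R/(P+R) = 94/127.

94/127


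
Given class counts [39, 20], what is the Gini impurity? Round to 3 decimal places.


Total = 59. Proportions: 39/59, 20/59. sum(p_i^2) = 0.5519. Gini = 1 - 0.5519 = 0.4481, which rounds to 0.448.

0.448


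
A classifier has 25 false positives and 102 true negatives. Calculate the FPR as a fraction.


FPR = FP / (FP + TN) = 25 / 127 = 25/127.

25/127


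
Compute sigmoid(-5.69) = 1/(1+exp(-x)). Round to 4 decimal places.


sigma(-5.69) = 1/(1+e^(5.69)) = 1/(1+295.893621) = 1/296.893621 = 0.0034.

0.0034


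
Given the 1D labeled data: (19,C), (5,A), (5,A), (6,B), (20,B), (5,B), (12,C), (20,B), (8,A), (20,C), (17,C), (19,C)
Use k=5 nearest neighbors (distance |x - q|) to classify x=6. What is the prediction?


Distances: |19-6|=13, |5-6|=1, |5-6|=1, |6-6|=0, |20-6|=14, |5-6|=1, |12-6|=6, |20-6|=14, |8-6|=2, |20-6|=14, |17-6|=11, |19-6|=13. 5 nearest: (6,B), (5,A), (5,A), (5,B), (8,A). Counts: {'B': 2, 'A': 3}. Majority class: A.

A


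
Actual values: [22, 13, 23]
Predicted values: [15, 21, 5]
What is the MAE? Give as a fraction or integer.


MAE = (1/3) * (|22-15|=7 + |13-21|=8 + |23-5|=18). Sum = 33. MAE = 11.

11


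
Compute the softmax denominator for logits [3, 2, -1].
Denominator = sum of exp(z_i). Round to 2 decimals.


Denom = e^3=20.0855 + e^2=7.3891 + e^-1=0.3679. Sum = 27.8425, which rounds to 27.84.

27.84


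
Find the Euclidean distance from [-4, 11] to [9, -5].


d = sqrt(sum of squared differences). (-4-9)^2=169, (11--5)^2=256. Sum = 425.

sqrt(425)


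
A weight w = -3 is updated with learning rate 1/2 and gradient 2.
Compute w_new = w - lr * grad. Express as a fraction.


w_new = -3 - 1/2 * 2 = -3 - 1 = -4.

-4


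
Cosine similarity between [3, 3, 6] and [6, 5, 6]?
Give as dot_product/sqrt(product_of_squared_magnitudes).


dot = 69. |a|^2 = 54, |b|^2 = 97. cos = 69/sqrt(5238).

69/sqrt(5238)


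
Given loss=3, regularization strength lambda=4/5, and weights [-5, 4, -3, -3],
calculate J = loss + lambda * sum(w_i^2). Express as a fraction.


L2 sq norm = sum(w^2) = 59. J = 3 + 4/5 * 59 = 251/5.

251/5


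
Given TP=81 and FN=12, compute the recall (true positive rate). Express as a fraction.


Recall = TP / (TP + FN) = 81 / 93 = 27/31.

27/31


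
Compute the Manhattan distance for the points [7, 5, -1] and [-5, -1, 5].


d = sum of absolute differences: |7--5|=12 + |5--1|=6 + |-1-5|=6 = 24.

24


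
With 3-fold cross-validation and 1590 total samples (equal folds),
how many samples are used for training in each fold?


Each validation fold has 1590/3 = 530 samples. Training set = 1590 - 530 = 1060.

1060


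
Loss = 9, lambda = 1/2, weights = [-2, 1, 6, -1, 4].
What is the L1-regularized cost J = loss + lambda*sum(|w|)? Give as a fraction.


L1 norm = sum(|w|) = 14. J = 9 + 1/2 * 14 = 16.

16


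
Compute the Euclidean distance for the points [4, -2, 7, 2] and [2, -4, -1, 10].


d = sqrt(sum of squared differences). (4-2)^2=4, (-2--4)^2=4, (7--1)^2=64, (2-10)^2=64. Sum = 136.

sqrt(136)


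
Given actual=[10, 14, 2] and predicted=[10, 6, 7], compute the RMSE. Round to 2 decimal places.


MSE = 29.6667. RMSE = sqrt(29.6667) = 5.45.

5.45


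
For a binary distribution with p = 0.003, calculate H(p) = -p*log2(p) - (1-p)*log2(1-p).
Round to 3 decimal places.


H = -0.003*log2(0.003) - 0.997*log2(0.997) = 0.029.

0.029


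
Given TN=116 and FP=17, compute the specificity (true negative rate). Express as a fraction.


Specificity = TN / (TN + FP) = 116 / 133 = 116/133.

116/133


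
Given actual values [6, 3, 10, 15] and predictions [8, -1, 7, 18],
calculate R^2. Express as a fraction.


Mean(y) = 17/2. SS_res = 38. SS_tot = 81. R^2 = 1 - 38/(81) = 43/81.

43/81


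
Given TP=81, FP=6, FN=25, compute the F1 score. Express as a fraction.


Precision = 81/87 = 27/29. Recall = 81/106 = 81/106. F1 = 2*P*R/(P+R) = 162/193.

162/193


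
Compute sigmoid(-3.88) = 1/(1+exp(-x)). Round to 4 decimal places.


sigma(-3.88) = 1/(1+e^(3.88)) = 1/(1+48.424215) = 1/49.424215 = 0.0202.

0.0202


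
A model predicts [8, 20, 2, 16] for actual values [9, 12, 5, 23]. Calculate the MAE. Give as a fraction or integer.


MAE = (1/4) * (|9-8|=1 + |12-20|=8 + |5-2|=3 + |23-16|=7). Sum = 19. MAE = 19/4.

19/4


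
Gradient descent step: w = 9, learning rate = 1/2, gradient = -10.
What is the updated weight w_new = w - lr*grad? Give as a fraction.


w_new = 9 - 1/2 * -10 = 9 - -5 = 14.

14


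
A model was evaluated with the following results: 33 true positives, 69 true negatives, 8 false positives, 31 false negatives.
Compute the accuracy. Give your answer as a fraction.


Accuracy = (TP + TN) / (TP + TN + FP + FN) = (33 + 69) / 141 = 34/47.

34/47


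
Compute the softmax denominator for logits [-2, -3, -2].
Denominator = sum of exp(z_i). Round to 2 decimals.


Denom = e^-2=0.1353 + e^-3=0.0498 + e^-2=0.1353. Sum = 0.3204, which rounds to 0.32.

0.32


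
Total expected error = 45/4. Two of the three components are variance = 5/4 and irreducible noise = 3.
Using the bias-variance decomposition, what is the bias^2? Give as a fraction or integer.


Total error = bias^2 + variance + irreducible noise. So bias^2 = 45/4 - 5/4 - 3 = 7.

7


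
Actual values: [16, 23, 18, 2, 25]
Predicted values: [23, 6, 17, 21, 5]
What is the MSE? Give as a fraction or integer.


MSE = (1/5) * ((16-23)^2=49 + (23-6)^2=289 + (18-17)^2=1 + (2-21)^2=361 + (25-5)^2=400). Sum = 1100. MSE = 220.

220


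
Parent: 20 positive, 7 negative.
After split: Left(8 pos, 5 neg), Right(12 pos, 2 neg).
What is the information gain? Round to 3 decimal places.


H(parent) = 0.8256. H(left) = 0.9612, H(right) = 0.5917. Weighted = (13/27)*0.9612 + (14/27)*0.5917 = 0.7696. IG = 0.8256 - 0.7696 = 0.0560, which rounds to 0.056.

0.056


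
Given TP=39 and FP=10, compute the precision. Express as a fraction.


Precision = TP / (TP + FP) = 39 / 49 = 39/49.

39/49


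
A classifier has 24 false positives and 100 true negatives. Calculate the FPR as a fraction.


FPR = FP / (FP + TN) = 24 / 124 = 6/31.

6/31


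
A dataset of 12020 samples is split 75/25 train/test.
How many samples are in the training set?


Test set = 12020 * 25% = 3005. Training set = 12020 - 3005 = 9015.

9015


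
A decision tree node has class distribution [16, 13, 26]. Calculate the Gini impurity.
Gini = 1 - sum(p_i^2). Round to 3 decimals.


Total = 55. Proportions: 16/55, 13/55, 26/55. sum(p_i^2) = 0.3640. Gini = 1 - 0.3640 = 0.6360, which rounds to 0.636.

0.636


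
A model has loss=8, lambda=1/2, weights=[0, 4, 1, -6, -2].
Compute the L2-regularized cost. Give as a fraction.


L2 sq norm = sum(w^2) = 57. J = 8 + 1/2 * 57 = 73/2.

73/2


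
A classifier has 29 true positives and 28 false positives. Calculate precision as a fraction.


Precision = TP / (TP + FP) = 29 / 57 = 29/57.

29/57


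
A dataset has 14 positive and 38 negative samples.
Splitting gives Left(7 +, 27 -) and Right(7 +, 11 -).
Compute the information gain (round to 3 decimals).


H(parent) = 0.8404. H(left) = 0.7335, H(right) = 0.9641. Weighted = (34/52)*0.7335 + (18/52)*0.9641 = 0.8133. IG = 0.8404 - 0.8133 = 0.0271, which rounds to 0.027.

0.027


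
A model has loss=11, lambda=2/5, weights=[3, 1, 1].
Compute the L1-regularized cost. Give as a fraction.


L1 norm = sum(|w|) = 5. J = 11 + 2/5 * 5 = 13.

13


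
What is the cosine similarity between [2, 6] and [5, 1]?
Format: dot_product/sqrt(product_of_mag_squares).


dot = 16. |a|^2 = 40, |b|^2 = 26. cos = 16/sqrt(1040).

16/sqrt(1040)


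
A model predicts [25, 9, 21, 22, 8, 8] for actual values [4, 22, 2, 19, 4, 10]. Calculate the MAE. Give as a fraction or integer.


MAE = (1/6) * (|4-25|=21 + |22-9|=13 + |2-21|=19 + |19-22|=3 + |4-8|=4 + |10-8|=2). Sum = 62. MAE = 31/3.

31/3


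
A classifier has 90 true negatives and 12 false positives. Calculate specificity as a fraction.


Specificity = TN / (TN + FP) = 90 / 102 = 15/17.

15/17


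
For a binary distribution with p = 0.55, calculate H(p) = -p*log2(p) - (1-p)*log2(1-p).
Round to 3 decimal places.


H = -0.55*log2(0.55) - 0.45*log2(0.45) = 0.993.

0.993


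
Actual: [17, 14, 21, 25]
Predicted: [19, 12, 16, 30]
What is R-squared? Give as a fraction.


Mean(y) = 77/4. SS_res = 58. SS_tot = 275/4. R^2 = 1 - 58/(275/4) = 43/275.

43/275


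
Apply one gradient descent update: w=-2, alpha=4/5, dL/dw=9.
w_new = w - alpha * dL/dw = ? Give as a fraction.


w_new = -2 - 4/5 * 9 = -2 - 36/5 = -46/5.

-46/5


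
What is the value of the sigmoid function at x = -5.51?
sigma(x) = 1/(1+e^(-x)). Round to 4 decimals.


sigma(-5.51) = 1/(1+e^(5.51)) = 1/(1+247.151127) = 1/248.151127 = 0.0040.

0.0040


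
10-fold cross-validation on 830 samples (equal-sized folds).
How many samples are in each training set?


Each validation fold has 830/10 = 83 samples. Training set = 830 - 83 = 747.

747


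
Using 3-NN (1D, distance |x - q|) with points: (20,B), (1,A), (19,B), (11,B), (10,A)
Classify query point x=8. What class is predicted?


Distances: |20-8|=12, |1-8|=7, |19-8|=11, |11-8|=3, |10-8|=2. 3 nearest: (10,A), (11,B), (1,A). Counts: {'A': 2, 'B': 1}. Majority class: A.

A


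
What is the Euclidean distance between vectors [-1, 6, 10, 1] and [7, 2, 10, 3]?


d = sqrt(sum of squared differences). (-1-7)^2=64, (6-2)^2=16, (10-10)^2=0, (1-3)^2=4. Sum = 84.

sqrt(84)


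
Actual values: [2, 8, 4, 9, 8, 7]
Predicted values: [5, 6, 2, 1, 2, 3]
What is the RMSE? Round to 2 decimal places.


MSE = 22.1667. RMSE = sqrt(22.1667) = 4.71.

4.71


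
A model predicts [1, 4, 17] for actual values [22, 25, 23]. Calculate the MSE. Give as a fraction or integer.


MSE = (1/3) * ((22-1)^2=441 + (25-4)^2=441 + (23-17)^2=36). Sum = 918. MSE = 306.

306


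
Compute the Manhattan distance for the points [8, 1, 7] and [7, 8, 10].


d = sum of absolute differences: |8-7|=1 + |1-8|=7 + |7-10|=3 = 11.

11


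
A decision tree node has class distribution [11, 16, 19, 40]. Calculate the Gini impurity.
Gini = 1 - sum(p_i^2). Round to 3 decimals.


Total = 86. Proportions: 11/86, 16/86, 19/86, 40/86. sum(p_i^2) = 0.3161. Gini = 1 - 0.3161 = 0.6839, which rounds to 0.684.

0.684


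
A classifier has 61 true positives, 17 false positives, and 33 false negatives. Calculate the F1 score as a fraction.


Precision = 61/78 = 61/78. Recall = 61/94 = 61/94. F1 = 2*P*R/(P+R) = 61/86.

61/86


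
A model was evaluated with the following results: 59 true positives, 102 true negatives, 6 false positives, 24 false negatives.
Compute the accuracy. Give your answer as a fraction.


Accuracy = (TP + TN) / (TP + TN + FP + FN) = (59 + 102) / 191 = 161/191.

161/191


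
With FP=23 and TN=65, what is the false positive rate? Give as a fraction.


FPR = FP / (FP + TN) = 23 / 88 = 23/88.

23/88


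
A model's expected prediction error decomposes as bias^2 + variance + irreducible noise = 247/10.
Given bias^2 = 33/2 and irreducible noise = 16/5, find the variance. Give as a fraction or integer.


Total error = bias^2 + variance + irreducible noise. So variance = 247/10 - 33/2 - 16/5 = 5.

5


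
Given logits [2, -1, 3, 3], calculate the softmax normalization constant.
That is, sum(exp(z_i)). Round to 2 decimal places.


Denom = e^2=7.3891 + e^-1=0.3679 + e^3=20.0855 + e^3=20.0855. Sum = 47.9280, which rounds to 47.93.

47.93


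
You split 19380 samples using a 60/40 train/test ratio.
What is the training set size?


Test set = 19380 * 40% = 7752. Training set = 19380 - 7752 = 11628.

11628


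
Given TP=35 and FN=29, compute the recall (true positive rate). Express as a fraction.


Recall = TP / (TP + FN) = 35 / 64 = 35/64.

35/64


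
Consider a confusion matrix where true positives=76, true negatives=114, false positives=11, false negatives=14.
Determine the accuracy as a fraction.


Accuracy = (TP + TN) / (TP + TN + FP + FN) = (76 + 114) / 215 = 38/43.

38/43


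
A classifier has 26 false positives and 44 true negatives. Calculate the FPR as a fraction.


FPR = FP / (FP + TN) = 26 / 70 = 13/35.

13/35


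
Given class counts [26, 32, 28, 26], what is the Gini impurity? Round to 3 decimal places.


Total = 112. Proportions: 26/112, 32/112, 28/112, 26/112. sum(p_i^2) = 0.2519. Gini = 1 - 0.2519 = 0.7481, which rounds to 0.748.

0.748


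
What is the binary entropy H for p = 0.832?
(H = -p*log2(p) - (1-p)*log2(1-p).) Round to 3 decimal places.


H = -0.832*log2(0.832) - 0.168*log2(0.168) = 0.653.

0.653


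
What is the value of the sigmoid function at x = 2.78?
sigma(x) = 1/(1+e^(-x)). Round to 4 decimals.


sigma(2.78) = 1/(1+e^(-2.78)) = 1/(1+0.062039) = 1/1.062039 = 0.9416.

0.9416


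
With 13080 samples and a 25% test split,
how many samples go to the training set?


Test set = 13080 * 25% = 3270. Training set = 13080 - 3270 = 9810.

9810


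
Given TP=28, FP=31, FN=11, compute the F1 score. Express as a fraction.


Precision = 28/59 = 28/59. Recall = 28/39 = 28/39. F1 = 2*P*R/(P+R) = 4/7.

4/7


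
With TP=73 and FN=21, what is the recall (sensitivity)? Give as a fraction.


Recall = TP / (TP + FN) = 73 / 94 = 73/94.

73/94


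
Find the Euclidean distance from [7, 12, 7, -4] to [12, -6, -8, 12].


d = sqrt(sum of squared differences). (7-12)^2=25, (12--6)^2=324, (7--8)^2=225, (-4-12)^2=256. Sum = 830.

sqrt(830)


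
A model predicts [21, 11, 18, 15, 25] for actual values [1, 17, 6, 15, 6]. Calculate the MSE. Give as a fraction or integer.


MSE = (1/5) * ((1-21)^2=400 + (17-11)^2=36 + (6-18)^2=144 + (15-15)^2=0 + (6-25)^2=361). Sum = 941. MSE = 941/5.

941/5


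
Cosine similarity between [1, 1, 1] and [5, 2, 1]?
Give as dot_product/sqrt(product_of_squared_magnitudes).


dot = 8. |a|^2 = 3, |b|^2 = 30. cos = 8/sqrt(90).

8/sqrt(90)


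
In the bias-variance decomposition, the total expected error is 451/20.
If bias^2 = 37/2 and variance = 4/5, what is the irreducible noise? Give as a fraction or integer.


Total error = bias^2 + variance + irreducible noise. So irreducible noise = 451/20 - 37/2 - 4/5 = 13/4.

13/4


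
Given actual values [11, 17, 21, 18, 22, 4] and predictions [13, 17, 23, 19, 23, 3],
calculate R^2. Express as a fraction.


Mean(y) = 31/2. SS_res = 11. SS_tot = 467/2. R^2 = 1 - 11/(467/2) = 445/467.

445/467


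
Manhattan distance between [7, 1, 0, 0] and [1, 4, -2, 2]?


d = sum of absolute differences: |7-1|=6 + |1-4|=3 + |0--2|=2 + |0-2|=2 = 13.

13


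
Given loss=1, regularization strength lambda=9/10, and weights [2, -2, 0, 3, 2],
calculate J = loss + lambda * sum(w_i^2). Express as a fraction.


L2 sq norm = sum(w^2) = 21. J = 1 + 9/10 * 21 = 199/10.

199/10


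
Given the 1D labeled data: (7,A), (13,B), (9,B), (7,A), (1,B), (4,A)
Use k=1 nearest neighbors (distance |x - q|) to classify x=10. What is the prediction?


Distances: |7-10|=3, |13-10|=3, |9-10|=1, |7-10|=3, |1-10|=9, |4-10|=6. 1 nearest: (9,B). Counts: {'B': 1}. Majority class: B.

B


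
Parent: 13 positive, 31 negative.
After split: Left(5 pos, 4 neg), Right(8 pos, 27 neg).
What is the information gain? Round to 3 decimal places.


H(parent) = 0.8757. H(left) = 0.9911, H(right) = 0.7755. Weighted = (9/44)*0.9911 + (35/44)*0.7755 = 0.8196. IG = 0.8757 - 0.8196 = 0.0561, which rounds to 0.056.

0.056


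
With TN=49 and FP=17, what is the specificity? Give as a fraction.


Specificity = TN / (TN + FP) = 49 / 66 = 49/66.

49/66


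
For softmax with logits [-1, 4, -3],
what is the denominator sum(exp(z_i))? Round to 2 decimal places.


Denom = e^-1=0.3679 + e^4=54.5982 + e^-3=0.0498. Sum = 55.0159, which rounds to 55.02.

55.02


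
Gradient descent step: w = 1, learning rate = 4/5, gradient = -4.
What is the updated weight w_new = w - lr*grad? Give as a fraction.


w_new = 1 - 4/5 * -4 = 1 - -16/5 = 21/5.

21/5


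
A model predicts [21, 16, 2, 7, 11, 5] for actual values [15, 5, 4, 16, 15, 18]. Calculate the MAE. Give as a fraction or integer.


MAE = (1/6) * (|15-21|=6 + |5-16|=11 + |4-2|=2 + |16-7|=9 + |15-11|=4 + |18-5|=13). Sum = 45. MAE = 15/2.

15/2


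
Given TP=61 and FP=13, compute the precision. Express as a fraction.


Precision = TP / (TP + FP) = 61 / 74 = 61/74.

61/74


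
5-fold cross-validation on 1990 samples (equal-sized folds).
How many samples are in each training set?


Each validation fold has 1990/5 = 398 samples. Training set = 1990 - 398 = 1592.

1592


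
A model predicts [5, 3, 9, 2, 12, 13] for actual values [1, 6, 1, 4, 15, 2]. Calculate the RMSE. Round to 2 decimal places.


MSE = 37.1667. RMSE = sqrt(37.1667) = 6.10.

6.10


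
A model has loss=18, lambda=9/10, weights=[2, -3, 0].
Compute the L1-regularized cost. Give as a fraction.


L1 norm = sum(|w|) = 5. J = 18 + 9/10 * 5 = 45/2.

45/2


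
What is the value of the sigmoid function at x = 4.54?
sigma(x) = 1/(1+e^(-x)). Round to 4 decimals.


sigma(4.54) = 1/(1+e^(-4.54)) = 1/(1+0.010673) = 1/1.010673 = 0.9894.

0.9894


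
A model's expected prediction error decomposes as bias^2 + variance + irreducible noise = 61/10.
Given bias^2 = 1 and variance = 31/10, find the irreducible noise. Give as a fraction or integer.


Total error = bias^2 + variance + irreducible noise. So irreducible noise = 61/10 - 1 - 31/10 = 2.

2


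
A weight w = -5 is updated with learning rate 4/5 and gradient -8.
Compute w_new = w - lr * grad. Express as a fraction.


w_new = -5 - 4/5 * -8 = -5 - -32/5 = 7/5.

7/5


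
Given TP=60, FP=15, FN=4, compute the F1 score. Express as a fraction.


Precision = 60/75 = 4/5. Recall = 60/64 = 15/16. F1 = 2*P*R/(P+R) = 120/139.

120/139


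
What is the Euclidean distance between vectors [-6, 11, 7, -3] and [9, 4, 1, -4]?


d = sqrt(sum of squared differences). (-6-9)^2=225, (11-4)^2=49, (7-1)^2=36, (-3--4)^2=1. Sum = 311.

sqrt(311)


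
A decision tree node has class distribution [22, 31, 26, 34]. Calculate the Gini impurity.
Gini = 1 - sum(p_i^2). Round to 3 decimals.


Total = 113. Proportions: 22/113, 31/113, 26/113, 34/113. sum(p_i^2) = 0.2566. Gini = 1 - 0.2566 = 0.7434, which rounds to 0.743.

0.743


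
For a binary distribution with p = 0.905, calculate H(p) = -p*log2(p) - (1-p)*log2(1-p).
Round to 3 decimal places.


H = -0.905*log2(0.905) - 0.095*log2(0.095) = 0.453.

0.453


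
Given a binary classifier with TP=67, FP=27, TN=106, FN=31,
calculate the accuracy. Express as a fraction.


Accuracy = (TP + TN) / (TP + TN + FP + FN) = (67 + 106) / 231 = 173/231.

173/231


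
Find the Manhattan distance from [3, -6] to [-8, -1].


d = sum of absolute differences: |3--8|=11 + |-6--1|=5 = 16.

16


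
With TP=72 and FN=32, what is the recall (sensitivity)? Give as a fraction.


Recall = TP / (TP + FN) = 72 / 104 = 9/13.

9/13


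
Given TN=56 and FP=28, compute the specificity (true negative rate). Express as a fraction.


Specificity = TN / (TN + FP) = 56 / 84 = 2/3.

2/3


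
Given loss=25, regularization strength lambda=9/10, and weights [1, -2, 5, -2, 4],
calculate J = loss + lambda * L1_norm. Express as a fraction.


L1 norm = sum(|w|) = 14. J = 25 + 9/10 * 14 = 188/5.

188/5


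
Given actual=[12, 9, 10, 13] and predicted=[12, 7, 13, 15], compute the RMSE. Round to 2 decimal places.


MSE = 4.2500. RMSE = sqrt(4.2500) = 2.06.

2.06


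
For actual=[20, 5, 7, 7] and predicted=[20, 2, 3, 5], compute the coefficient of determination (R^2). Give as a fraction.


Mean(y) = 39/4. SS_res = 29. SS_tot = 571/4. R^2 = 1 - 29/(571/4) = 455/571.

455/571


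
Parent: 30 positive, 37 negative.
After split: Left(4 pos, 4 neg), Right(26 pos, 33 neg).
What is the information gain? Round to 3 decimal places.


H(parent) = 0.9921. H(left) = 1.0000, H(right) = 0.9898. Weighted = (8/67)*1.0000 + (59/67)*0.9898 = 0.9910. IG = 0.9921 - 0.9910 = 0.0011, which rounds to 0.001.

0.001


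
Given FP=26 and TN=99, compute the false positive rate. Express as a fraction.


FPR = FP / (FP + TN) = 26 / 125 = 26/125.

26/125


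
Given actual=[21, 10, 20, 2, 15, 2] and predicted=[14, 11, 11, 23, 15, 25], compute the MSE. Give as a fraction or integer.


MSE = (1/6) * ((21-14)^2=49 + (10-11)^2=1 + (20-11)^2=81 + (2-23)^2=441 + (15-15)^2=0 + (2-25)^2=529). Sum = 1101. MSE = 367/2.

367/2


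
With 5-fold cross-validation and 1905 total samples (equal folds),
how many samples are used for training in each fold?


Each validation fold has 1905/5 = 381 samples. Training set = 1905 - 381 = 1524.

1524


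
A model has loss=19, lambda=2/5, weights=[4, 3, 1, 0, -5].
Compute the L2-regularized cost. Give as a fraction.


L2 sq norm = sum(w^2) = 51. J = 19 + 2/5 * 51 = 197/5.

197/5


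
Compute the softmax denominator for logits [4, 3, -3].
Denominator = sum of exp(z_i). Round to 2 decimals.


Denom = e^4=54.5982 + e^3=20.0855 + e^-3=0.0498. Sum = 74.7335, which rounds to 74.73.

74.73


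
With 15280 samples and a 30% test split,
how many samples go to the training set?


Test set = 15280 * 30% = 4584. Training set = 15280 - 4584 = 10696.

10696


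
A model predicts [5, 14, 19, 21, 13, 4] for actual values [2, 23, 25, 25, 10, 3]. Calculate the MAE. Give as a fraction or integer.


MAE = (1/6) * (|2-5|=3 + |23-14|=9 + |25-19|=6 + |25-21|=4 + |10-13|=3 + |3-4|=1). Sum = 26. MAE = 13/3.

13/3


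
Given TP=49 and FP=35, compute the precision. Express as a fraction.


Precision = TP / (TP + FP) = 49 / 84 = 7/12.

7/12


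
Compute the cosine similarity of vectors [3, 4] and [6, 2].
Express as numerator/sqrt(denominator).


dot = 26. |a|^2 = 25, |b|^2 = 40. cos = 26/sqrt(1000).

26/sqrt(1000)


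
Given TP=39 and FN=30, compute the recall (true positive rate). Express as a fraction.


Recall = TP / (TP + FN) = 39 / 69 = 13/23.

13/23


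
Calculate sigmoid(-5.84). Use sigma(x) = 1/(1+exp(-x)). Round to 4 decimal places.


sigma(-5.84) = 1/(1+e^(5.84)) = 1/(1+343.779341) = 1/344.779341 = 0.0029.

0.0029


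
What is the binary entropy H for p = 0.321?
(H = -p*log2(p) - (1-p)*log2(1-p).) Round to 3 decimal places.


H = -0.321*log2(0.321) - 0.679*log2(0.679) = 0.905.

0.905


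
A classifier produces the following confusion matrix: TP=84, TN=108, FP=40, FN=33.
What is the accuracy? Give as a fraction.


Accuracy = (TP + TN) / (TP + TN + FP + FN) = (84 + 108) / 265 = 192/265.

192/265


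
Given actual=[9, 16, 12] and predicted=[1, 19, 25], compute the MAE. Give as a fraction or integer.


MAE = (1/3) * (|9-1|=8 + |16-19|=3 + |12-25|=13). Sum = 24. MAE = 8.

8


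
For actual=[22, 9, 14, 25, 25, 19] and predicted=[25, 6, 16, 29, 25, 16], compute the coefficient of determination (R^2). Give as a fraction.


Mean(y) = 19. SS_res = 47. SS_tot = 206. R^2 = 1 - 47/(206) = 159/206.

159/206


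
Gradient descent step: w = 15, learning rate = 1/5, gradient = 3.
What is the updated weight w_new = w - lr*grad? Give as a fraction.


w_new = 15 - 1/5 * 3 = 15 - 3/5 = 72/5.

72/5


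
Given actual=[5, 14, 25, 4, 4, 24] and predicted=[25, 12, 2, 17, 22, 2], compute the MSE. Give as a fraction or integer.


MSE = (1/6) * ((5-25)^2=400 + (14-12)^2=4 + (25-2)^2=529 + (4-17)^2=169 + (4-22)^2=324 + (24-2)^2=484). Sum = 1910. MSE = 955/3.

955/3


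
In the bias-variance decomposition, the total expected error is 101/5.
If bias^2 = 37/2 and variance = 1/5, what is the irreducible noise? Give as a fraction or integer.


Total error = bias^2 + variance + irreducible noise. So irreducible noise = 101/5 - 37/2 - 1/5 = 3/2.

3/2


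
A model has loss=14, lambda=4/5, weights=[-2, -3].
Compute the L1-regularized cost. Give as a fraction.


L1 norm = sum(|w|) = 5. J = 14 + 4/5 * 5 = 18.

18


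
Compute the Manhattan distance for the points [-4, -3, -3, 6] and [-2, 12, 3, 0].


d = sum of absolute differences: |-4--2|=2 + |-3-12|=15 + |-3-3|=6 + |6-0|=6 = 29.

29


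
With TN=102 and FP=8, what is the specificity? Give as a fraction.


Specificity = TN / (TN + FP) = 102 / 110 = 51/55.

51/55


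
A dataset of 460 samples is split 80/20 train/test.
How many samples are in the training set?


Test set = 460 * 20% = 92. Training set = 460 - 92 = 368.

368


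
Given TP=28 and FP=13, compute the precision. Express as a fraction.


Precision = TP / (TP + FP) = 28 / 41 = 28/41.

28/41


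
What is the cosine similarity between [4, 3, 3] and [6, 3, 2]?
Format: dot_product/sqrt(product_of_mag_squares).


dot = 39. |a|^2 = 34, |b|^2 = 49. cos = 39/sqrt(1666).

39/sqrt(1666)


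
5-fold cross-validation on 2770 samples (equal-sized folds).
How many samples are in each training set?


Each validation fold has 2770/5 = 554 samples. Training set = 2770 - 554 = 2216.

2216


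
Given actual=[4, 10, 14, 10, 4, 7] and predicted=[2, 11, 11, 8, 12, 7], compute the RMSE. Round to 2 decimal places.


MSE = 13.6667. RMSE = sqrt(13.6667) = 3.70.

3.70


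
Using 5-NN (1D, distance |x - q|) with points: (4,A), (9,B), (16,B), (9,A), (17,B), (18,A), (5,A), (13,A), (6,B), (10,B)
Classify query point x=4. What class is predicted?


Distances: |4-4|=0, |9-4|=5, |16-4|=12, |9-4|=5, |17-4|=13, |18-4|=14, |5-4|=1, |13-4|=9, |6-4|=2, |10-4|=6. 5 nearest: (4,A), (5,A), (6,B), (9,A), (9,B). Counts: {'A': 3, 'B': 2}. Majority class: A.

A


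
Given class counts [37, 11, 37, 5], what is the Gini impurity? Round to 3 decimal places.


Total = 90. Proportions: 37/90, 11/90, 37/90, 5/90. sum(p_i^2) = 0.3560. Gini = 1 - 0.3560 = 0.6440, which rounds to 0.644.

0.644


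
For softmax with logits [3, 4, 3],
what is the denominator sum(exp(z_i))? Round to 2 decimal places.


Denom = e^3=20.0855 + e^4=54.5982 + e^3=20.0855. Sum = 94.7692, which rounds to 94.77.

94.77
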